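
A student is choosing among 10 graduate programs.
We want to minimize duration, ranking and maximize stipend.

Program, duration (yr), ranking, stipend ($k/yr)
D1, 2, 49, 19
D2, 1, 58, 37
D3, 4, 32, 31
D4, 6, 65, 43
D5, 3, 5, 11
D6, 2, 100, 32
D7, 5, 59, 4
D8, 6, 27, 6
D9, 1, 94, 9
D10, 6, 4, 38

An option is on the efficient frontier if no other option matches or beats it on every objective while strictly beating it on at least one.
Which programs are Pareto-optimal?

D1, D2, D3, D4, D5, D10

D1: not dominated.
D2: not dominated.
D3: not dominated.
D4: not dominated (best stipend).
D5: not dominated.
D6: dominated by D2 (duration 1≤2, ranking 58≤100, stipend 37≥32).
D7: dominated by D1 (duration 2≤5, ranking 49≤59, stipend 19≥4).
D8: dominated by D5 (duration 3≤6, ranking 5≤27, stipend 11≥6).
D9: dominated by D2 (duration 1≤1, ranking 58≤94, stipend 37≥9).
D10: not dominated (best ranking).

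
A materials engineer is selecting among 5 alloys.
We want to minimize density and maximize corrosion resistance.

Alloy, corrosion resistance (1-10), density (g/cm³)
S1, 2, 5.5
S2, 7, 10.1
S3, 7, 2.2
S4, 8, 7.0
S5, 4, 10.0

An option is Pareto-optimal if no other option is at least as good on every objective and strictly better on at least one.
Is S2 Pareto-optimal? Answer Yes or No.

No

S3 vs S2: corrosion resistance 7≥7, density 2.2≤10.1 — S3 is at least as good on every objective and strictly better on at least one, so S3 dominates S2.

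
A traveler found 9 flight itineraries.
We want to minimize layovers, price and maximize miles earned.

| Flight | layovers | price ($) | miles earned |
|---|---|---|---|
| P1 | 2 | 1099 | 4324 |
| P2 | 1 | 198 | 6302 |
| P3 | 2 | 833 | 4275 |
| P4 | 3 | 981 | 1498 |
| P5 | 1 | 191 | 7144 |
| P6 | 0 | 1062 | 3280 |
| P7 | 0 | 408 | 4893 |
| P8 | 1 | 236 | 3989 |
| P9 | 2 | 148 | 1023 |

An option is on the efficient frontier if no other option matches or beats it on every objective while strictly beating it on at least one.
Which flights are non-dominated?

P5, P7, P9

P1: dominated by P2 (layovers 1≤2, price 198≤1099, miles earned 6302≥4324).
P2: dominated by P5 (layovers 1≤1, price 191≤198, miles earned 7144≥6302).
P3: dominated by P2 (layovers 1≤2, price 198≤833, miles earned 6302≥4275).
P4: dominated by P2 (layovers 1≤3, price 198≤981, miles earned 6302≥1498).
P5: not dominated (best miles earned).
P6: dominated by P7 (layovers 0≤0, price 408≤1062, miles earned 4893≥3280).
P7: not dominated.
P8: dominated by P2 (layovers 1≤1, price 198≤236, miles earned 6302≥3989).
P9: not dominated (best price).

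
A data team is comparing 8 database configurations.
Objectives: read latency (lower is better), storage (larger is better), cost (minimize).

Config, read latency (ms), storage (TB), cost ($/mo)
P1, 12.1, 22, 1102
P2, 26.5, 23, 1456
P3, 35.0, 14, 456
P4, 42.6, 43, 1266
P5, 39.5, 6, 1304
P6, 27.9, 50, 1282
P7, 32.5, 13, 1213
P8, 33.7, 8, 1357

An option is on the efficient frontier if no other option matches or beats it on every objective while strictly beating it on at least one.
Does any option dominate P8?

P1 vs P8: read latency 12.1≤33.7, storage 22≥8, cost 1102≤1357 — P1 is at least as good on every objective and strictly better on at least one, so P1 dominates P8.

Yes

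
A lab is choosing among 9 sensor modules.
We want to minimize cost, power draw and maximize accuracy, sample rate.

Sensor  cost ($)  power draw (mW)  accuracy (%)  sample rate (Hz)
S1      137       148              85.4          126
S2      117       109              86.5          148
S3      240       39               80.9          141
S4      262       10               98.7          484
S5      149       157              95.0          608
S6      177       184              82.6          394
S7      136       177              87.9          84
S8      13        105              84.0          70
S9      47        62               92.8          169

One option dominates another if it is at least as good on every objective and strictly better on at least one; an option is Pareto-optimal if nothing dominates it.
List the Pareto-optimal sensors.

S1: dominated by S2 (cost 117≤137, power draw 109≤148, accuracy 86.5≥85.4, sample rate 148≥126).
S2: dominated by S9 (cost 47≤117, power draw 62≤109, accuracy 92.8≥86.5, sample rate 169≥148).
S3: not dominated.
S4: not dominated (best power draw).
S5: not dominated (best sample rate).
S6: dominated by S5 (cost 149≤177, power draw 157≤184, accuracy 95.0≥82.6, sample rate 608≥394).
S7: dominated by S9 (cost 47≤136, power draw 62≤177, accuracy 92.8≥87.9, sample rate 169≥84).
S8: not dominated (best cost).
S9: not dominated.

S3, S4, S5, S8, S9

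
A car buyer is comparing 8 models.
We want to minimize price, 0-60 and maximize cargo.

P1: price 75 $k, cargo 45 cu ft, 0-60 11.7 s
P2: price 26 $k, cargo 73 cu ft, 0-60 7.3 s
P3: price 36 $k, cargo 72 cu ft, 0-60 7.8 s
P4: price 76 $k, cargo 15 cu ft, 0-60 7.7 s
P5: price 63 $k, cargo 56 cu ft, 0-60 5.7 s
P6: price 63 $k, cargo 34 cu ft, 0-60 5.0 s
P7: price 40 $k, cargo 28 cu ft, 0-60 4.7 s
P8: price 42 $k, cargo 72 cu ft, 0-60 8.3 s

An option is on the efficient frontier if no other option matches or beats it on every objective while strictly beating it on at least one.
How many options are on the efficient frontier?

4

P1: dominated by P2 (price 26≤75, cargo 73≥45, 0-60 7.3≤11.7).
P2: not dominated (best price).
P3: dominated by P2 (price 26≤36, cargo 73≥72, 0-60 7.3≤7.8).
P4: dominated by P2 (price 26≤76, cargo 73≥15, 0-60 7.3≤7.7).
P5: not dominated.
P6: not dominated.
P7: not dominated (best 0-60).
P8: dominated by P2 (price 26≤42, cargo 73≥72, 0-60 7.3≤8.3).
Pareto-optimal: P2, P5, P6, P7 → 4.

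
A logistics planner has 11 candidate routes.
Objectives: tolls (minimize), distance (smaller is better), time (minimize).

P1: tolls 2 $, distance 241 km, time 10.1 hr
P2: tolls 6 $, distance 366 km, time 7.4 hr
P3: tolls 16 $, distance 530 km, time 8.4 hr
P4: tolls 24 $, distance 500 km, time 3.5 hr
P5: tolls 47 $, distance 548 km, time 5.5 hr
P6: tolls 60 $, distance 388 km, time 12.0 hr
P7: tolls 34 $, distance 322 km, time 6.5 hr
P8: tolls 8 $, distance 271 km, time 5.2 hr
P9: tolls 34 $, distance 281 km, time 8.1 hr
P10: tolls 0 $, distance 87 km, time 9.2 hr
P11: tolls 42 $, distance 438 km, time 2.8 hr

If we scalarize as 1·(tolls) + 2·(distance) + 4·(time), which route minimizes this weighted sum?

P10

P1: 1·2 + 2·241 + 4·10.1 = 524.4
P2: 1·6 + 2·366 + 4·7.4 = 767.6
P3: 1·16 + 2·530 + 4·8.4 = 1109.6
P4: 1·24 + 2·500 + 4·3.5 = 1038.0
P5: 1·47 + 2·548 + 4·5.5 = 1165.0
P6: 1·60 + 2·388 + 4·12.0 = 884.0
P7: 1·34 + 2·322 + 4·6.5 = 704.0
P8: 1·8 + 2·271 + 4·5.2 = 570.8
P9: 1·34 + 2·281 + 4·8.1 = 628.4
P10: 1·0 + 2·87 + 4·9.2 = 210.8
P11: 1·42 + 2·438 + 4·2.8 = 929.2
Lowest: P10 at 210.8.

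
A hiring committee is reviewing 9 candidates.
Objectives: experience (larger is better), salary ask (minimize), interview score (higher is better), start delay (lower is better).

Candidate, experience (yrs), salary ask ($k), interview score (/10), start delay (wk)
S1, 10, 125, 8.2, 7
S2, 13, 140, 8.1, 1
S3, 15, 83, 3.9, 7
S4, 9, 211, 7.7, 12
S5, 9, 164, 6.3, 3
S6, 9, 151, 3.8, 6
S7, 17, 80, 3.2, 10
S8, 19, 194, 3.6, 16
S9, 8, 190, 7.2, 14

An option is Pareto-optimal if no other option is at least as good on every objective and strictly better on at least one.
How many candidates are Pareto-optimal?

S1: not dominated (best interview score).
S2: not dominated (best start delay).
S3: not dominated.
S4: dominated by S1 (experience 10≥9, salary ask 125≤211, interview score 8.2≥7.7, start delay 7≤12).
S5: dominated by S2 (experience 13≥9, salary ask 140≤164, interview score 8.1≥6.3, start delay 1≤3).
S6: dominated by S2 (experience 13≥9, salary ask 140≤151, interview score 8.1≥3.8, start delay 1≤6).
S7: not dominated (best salary ask).
S8: not dominated (best experience).
S9: dominated by S1 (experience 10≥8, salary ask 125≤190, interview score 8.2≥7.2, start delay 7≤14).
Pareto-optimal: S1, S2, S3, S7, S8 → 5.

5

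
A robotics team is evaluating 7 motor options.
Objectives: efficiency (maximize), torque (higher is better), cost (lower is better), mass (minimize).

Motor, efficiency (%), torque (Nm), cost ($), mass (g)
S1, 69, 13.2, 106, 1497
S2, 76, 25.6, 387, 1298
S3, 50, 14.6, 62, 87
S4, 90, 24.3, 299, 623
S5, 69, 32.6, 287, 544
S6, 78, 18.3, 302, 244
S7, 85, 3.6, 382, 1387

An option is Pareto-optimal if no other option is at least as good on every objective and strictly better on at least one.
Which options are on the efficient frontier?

S1, S2, S3, S4, S5, S6

S1: not dominated.
S2: not dominated.
S3: not dominated (best cost).
S4: not dominated (best efficiency).
S5: not dominated (best torque).
S6: not dominated.
S7: dominated by S4 (efficiency 90≥85, torque 24.3≥3.6, cost 299≤382, mass 623≤1387).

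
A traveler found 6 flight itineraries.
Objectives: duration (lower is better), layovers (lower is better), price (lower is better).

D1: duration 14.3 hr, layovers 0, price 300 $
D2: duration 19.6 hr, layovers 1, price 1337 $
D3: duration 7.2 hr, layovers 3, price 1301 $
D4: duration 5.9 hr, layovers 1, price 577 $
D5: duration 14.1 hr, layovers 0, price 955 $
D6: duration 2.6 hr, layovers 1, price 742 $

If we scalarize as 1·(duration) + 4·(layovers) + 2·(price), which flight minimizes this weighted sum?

D1: 1·14.3 + 4·0 + 2·300 = 614.3
D2: 1·19.6 + 4·1 + 2·1337 = 2697.6
D3: 1·7.2 + 4·3 + 2·1301 = 2621.2
D4: 1·5.9 + 4·1 + 2·577 = 1163.9
D5: 1·14.1 + 4·0 + 2·955 = 1924.1
D6: 1·2.6 + 4·1 + 2·742 = 1490.6
Lowest: D1 at 614.3.

D1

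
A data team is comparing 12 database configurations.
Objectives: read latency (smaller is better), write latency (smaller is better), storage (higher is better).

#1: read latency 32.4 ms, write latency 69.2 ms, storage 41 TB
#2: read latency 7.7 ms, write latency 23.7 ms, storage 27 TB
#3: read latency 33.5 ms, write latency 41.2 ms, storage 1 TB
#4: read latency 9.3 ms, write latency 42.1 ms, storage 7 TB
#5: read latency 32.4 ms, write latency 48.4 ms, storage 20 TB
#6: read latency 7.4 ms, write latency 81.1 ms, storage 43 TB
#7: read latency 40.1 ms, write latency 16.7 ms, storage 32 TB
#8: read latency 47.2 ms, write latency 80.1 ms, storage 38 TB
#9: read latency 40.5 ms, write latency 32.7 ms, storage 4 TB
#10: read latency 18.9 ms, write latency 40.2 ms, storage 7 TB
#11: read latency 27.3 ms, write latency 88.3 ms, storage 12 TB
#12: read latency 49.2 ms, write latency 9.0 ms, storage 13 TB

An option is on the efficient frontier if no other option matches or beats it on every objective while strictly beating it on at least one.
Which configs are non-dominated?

#1, #2, #6, #7, #12

#1: not dominated.
#2: not dominated.
#3: dominated by #2 (read latency 7.7≤33.5, write latency 23.7≤41.2, storage 27≥1).
#4: dominated by #2 (read latency 7.7≤9.3, write latency 23.7≤42.1, storage 27≥7).
#5: dominated by #2 (read latency 7.7≤32.4, write latency 23.7≤48.4, storage 27≥20).
#6: not dominated (best read latency).
#7: not dominated.
#8: dominated by #1 (read latency 32.4≤47.2, write latency 69.2≤80.1, storage 41≥38).
#9: dominated by #2 (read latency 7.7≤40.5, write latency 23.7≤32.7, storage 27≥4).
#10: dominated by #2 (read latency 7.7≤18.9, write latency 23.7≤40.2, storage 27≥7).
#11: dominated by #2 (read latency 7.7≤27.3, write latency 23.7≤88.3, storage 27≥12).
#12: not dominated (best write latency).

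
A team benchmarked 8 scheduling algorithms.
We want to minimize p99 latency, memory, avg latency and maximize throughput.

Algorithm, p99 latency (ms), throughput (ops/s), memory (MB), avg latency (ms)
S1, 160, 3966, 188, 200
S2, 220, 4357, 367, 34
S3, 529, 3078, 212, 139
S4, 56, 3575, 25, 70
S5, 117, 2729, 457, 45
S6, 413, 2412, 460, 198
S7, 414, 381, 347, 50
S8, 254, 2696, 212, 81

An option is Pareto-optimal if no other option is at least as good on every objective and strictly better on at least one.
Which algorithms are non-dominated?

S1: not dominated.
S2: not dominated (best throughput).
S3: dominated by S4 (p99 latency 56≤529, throughput 3575≥3078, memory 25≤212, avg latency 70≤139).
S4: not dominated (best p99 latency).
S5: not dominated.
S6: dominated by S2 (p99 latency 220≤413, throughput 4357≥2412, memory 367≤460, avg latency 34≤198).
S7: not dominated.
S8: dominated by S4 (p99 latency 56≤254, throughput 3575≥2696, memory 25≤212, avg latency 70≤81).

S1, S2, S4, S5, S7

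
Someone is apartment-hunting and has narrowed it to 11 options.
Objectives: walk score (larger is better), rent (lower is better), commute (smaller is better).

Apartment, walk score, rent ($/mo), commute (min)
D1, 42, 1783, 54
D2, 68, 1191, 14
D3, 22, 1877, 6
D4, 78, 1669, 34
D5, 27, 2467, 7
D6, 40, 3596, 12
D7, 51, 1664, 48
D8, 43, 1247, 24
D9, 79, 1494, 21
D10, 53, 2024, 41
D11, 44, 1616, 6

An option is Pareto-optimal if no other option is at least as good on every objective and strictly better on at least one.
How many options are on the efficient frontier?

3

D1: dominated by D2 (walk score 68≥42, rent 1191≤1783, commute 14≤54).
D2: not dominated (best rent).
D3: dominated by D11 (walk score 44≥22, rent 1616≤1877, commute 6≤6).
D4: dominated by D9 (walk score 79≥78, rent 1494≤1669, commute 21≤34).
D5: dominated by D11 (walk score 44≥27, rent 1616≤2467, commute 6≤7).
D6: dominated by D11 (walk score 44≥40, rent 1616≤3596, commute 6≤12).
D7: dominated by D2 (walk score 68≥51, rent 1191≤1664, commute 14≤48).
D8: dominated by D2 (walk score 68≥43, rent 1191≤1247, commute 14≤24).
D9: not dominated (best walk score).
D10: dominated by D2 (walk score 68≥53, rent 1191≤2024, commute 14≤41).
D11: not dominated.
Pareto-optimal: D2, D9, D11 → 3.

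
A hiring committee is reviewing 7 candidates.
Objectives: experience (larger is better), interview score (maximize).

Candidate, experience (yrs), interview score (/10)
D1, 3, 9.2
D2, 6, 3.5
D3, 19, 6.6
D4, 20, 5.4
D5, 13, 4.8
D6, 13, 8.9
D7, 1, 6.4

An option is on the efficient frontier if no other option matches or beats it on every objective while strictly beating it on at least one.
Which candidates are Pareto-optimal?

D1, D3, D4, D6

D1: not dominated (best interview score).
D2: dominated by D3 (experience 19≥6, interview score 6.6≥3.5).
D3: not dominated.
D4: not dominated (best experience).
D5: dominated by D3 (experience 19≥13, interview score 6.6≥4.8).
D6: not dominated.
D7: dominated by D1 (experience 3≥1, interview score 9.2≥6.4).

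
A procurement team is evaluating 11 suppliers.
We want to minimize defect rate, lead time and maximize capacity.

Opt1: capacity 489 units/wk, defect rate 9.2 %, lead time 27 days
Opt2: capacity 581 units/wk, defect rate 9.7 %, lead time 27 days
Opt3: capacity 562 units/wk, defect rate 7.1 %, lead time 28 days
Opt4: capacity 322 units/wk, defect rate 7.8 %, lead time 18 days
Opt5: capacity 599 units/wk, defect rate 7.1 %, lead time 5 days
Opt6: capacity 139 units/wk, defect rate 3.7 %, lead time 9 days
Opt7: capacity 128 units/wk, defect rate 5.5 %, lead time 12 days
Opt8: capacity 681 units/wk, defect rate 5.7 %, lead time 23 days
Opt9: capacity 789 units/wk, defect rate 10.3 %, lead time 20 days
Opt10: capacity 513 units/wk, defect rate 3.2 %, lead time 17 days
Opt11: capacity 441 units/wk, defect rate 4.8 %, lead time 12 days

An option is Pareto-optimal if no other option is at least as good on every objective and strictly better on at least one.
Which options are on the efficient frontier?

Opt5, Opt6, Opt8, Opt9, Opt10, Opt11

Opt1: dominated by Opt5 (capacity 599≥489, defect rate 7.1≤9.2, lead time 5≤27).
Opt2: dominated by Opt5 (capacity 599≥581, defect rate 7.1≤9.7, lead time 5≤27).
Opt3: dominated by Opt5 (capacity 599≥562, defect rate 7.1≤7.1, lead time 5≤28).
Opt4: dominated by Opt5 (capacity 599≥322, defect rate 7.1≤7.8, lead time 5≤18).
Opt5: not dominated (best lead time).
Opt6: not dominated.
Opt7: dominated by Opt6 (capacity 139≥128, defect rate 3.7≤5.5, lead time 9≤12).
Opt8: not dominated.
Opt9: not dominated (best capacity).
Opt10: not dominated (best defect rate).
Opt11: not dominated.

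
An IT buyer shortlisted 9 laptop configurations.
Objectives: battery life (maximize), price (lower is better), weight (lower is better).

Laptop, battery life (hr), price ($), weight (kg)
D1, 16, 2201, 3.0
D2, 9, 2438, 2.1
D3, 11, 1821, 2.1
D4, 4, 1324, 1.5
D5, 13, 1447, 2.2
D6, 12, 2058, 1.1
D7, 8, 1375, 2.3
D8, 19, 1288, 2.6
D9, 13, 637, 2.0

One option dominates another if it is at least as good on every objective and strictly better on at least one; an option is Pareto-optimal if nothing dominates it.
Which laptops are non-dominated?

D1: dominated by D8 (battery life 19≥16, price 1288≤2201, weight 2.6≤3.0).
D2: dominated by D3 (battery life 11≥9, price 1821≤2438, weight 2.1≤2.1).
D3: dominated by D9 (battery life 13≥11, price 637≤1821, weight 2.0≤2.1).
D4: not dominated.
D5: dominated by D9 (battery life 13≥13, price 637≤1447, weight 2.0≤2.2).
D6: not dominated (best weight).
D7: dominated by D9 (battery life 13≥8, price 637≤1375, weight 2.0≤2.3).
D8: not dominated (best battery life).
D9: not dominated (best price).

D4, D6, D8, D9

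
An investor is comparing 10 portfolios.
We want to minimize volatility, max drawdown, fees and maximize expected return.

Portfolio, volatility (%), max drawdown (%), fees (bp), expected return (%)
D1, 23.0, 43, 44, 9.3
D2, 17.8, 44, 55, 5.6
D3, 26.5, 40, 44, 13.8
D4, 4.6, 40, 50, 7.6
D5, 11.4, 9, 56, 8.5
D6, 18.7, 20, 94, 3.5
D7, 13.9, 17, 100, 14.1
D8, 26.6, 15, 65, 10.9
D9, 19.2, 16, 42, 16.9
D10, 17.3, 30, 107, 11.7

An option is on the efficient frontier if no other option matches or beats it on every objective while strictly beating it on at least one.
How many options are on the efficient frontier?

5

D1: dominated by D9 (volatility 19.2≤23.0, max drawdown 16≤43, fees 42≤44, expected return 16.9≥9.3).
D2: dominated by D4 (volatility 4.6≤17.8, max drawdown 40≤44, fees 50≤55, expected return 7.6≥5.6).
D3: dominated by D9 (volatility 19.2≤26.5, max drawdown 16≤40, fees 42≤44, expected return 16.9≥13.8).
D4: not dominated (best volatility).
D5: not dominated (best max drawdown).
D6: dominated by D5 (volatility 11.4≤18.7, max drawdown 9≤20, fees 56≤94, expected return 8.5≥3.5).
D7: not dominated.
D8: not dominated.
D9: not dominated (best fees).
D10: dominated by D7 (volatility 13.9≤17.3, max drawdown 17≤30, fees 100≤107, expected return 14.1≥11.7).
Pareto-optimal: D4, D5, D7, D8, D9 → 5.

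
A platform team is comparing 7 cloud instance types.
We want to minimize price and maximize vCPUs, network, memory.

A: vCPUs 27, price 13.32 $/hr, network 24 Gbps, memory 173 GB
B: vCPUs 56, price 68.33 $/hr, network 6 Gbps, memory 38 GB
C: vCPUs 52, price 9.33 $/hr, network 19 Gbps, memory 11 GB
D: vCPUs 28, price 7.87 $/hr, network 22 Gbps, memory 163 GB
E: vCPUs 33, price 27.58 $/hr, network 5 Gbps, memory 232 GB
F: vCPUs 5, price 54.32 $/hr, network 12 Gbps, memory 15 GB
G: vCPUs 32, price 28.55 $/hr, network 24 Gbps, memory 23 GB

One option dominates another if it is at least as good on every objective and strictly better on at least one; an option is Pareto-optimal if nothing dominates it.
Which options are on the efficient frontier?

A: not dominated.
B: not dominated (best vCPUs).
C: not dominated.
D: not dominated (best price).
E: not dominated (best memory).
F: dominated by A (vCPUs 27≥5, price 13.32≤54.32, network 24≥12, memory 173≥15).
G: not dominated.

A, B, C, D, E, G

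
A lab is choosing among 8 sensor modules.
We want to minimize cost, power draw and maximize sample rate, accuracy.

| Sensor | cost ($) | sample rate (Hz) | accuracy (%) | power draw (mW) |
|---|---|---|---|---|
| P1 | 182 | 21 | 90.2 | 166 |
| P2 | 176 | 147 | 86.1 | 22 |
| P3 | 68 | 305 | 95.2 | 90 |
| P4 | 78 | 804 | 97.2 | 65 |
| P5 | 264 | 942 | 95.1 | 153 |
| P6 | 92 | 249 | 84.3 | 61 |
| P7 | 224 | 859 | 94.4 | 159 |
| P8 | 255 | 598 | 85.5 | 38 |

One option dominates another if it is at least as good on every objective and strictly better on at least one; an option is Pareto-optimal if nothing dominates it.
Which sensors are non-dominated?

P1: dominated by P3 (cost 68≤182, sample rate 305≥21, accuracy 95.2≥90.2, power draw 90≤166).
P2: not dominated (best power draw).
P3: not dominated (best cost).
P4: not dominated (best accuracy).
P5: not dominated (best sample rate).
P6: not dominated.
P7: not dominated.
P8: not dominated.

P2, P3, P4, P5, P6, P7, P8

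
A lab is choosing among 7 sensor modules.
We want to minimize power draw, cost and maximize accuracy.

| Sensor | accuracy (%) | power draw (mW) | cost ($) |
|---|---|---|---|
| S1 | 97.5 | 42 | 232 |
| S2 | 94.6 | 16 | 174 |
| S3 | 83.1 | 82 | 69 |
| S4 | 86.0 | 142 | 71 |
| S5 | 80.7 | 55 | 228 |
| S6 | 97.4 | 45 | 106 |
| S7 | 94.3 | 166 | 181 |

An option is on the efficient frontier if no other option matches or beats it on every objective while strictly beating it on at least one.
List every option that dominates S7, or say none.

S2: accuracy 94.6≥94.3, power draw 16≤166, cost 174≤181 — dominates S7.
S6: accuracy 97.4≥94.3, power draw 45≤166, cost 106≤181 — dominates S7.
Others (S1, S3, S4, S5) are each worse than S7 on at least one objective.

S2, S6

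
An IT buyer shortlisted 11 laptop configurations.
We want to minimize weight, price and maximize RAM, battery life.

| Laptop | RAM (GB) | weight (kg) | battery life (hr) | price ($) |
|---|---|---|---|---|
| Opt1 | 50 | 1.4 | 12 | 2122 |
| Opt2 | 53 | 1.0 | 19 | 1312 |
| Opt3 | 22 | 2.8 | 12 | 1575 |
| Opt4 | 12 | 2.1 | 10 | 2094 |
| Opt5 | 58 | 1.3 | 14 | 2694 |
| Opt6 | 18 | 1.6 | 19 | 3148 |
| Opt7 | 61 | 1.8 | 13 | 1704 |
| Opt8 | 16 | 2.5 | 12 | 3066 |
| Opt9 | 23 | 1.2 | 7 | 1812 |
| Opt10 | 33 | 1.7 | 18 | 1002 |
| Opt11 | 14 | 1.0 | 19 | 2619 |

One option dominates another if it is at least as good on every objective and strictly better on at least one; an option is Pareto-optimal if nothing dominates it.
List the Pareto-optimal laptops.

Opt1: dominated by Opt2 (RAM 53≥50, weight 1.0≤1.4, battery life 19≥12, price 1312≤2122).
Opt2: not dominated.
Opt3: dominated by Opt2 (RAM 53≥22, weight 1.0≤2.8, battery life 19≥12, price 1312≤1575).
Opt4: dominated by Opt2 (RAM 53≥12, weight 1.0≤2.1, battery life 19≥10, price 1312≤2094).
Opt5: not dominated.
Opt6: dominated by Opt2 (RAM 53≥18, weight 1.0≤1.6, battery life 19≥19, price 1312≤3148).
Opt7: not dominated (best RAM).
Opt8: dominated by Opt1 (RAM 50≥16, weight 1.4≤2.5, battery life 12≥12, price 2122≤3066).
Opt9: dominated by Opt2 (RAM 53≥23, weight 1.0≤1.2, battery life 19≥7, price 1312≤1812).
Opt10: not dominated (best price).
Opt11: dominated by Opt2 (RAM 53≥14, weight 1.0≤1.0, battery life 19≥19, price 1312≤2619).

Opt2, Opt5, Opt7, Opt10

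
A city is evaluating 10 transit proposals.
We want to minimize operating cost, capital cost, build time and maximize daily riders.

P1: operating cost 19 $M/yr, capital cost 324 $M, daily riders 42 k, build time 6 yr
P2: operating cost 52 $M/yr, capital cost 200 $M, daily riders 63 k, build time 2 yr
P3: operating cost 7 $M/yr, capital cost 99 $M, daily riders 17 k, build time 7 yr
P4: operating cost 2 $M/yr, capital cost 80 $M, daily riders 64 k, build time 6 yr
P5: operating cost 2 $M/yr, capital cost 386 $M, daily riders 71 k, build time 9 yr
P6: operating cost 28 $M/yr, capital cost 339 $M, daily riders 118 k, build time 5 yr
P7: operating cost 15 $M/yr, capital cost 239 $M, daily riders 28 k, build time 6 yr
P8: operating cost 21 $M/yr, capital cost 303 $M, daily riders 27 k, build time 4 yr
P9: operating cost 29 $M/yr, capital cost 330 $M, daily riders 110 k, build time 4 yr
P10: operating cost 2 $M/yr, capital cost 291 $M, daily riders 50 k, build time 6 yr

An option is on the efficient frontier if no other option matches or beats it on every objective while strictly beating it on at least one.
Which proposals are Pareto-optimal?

P1: dominated by P4 (operating cost 2≤19, capital cost 80≤324, daily riders 64≥42, build time 6≤6).
P2: not dominated (best build time).
P3: dominated by P4 (operating cost 2≤7, capital cost 80≤99, daily riders 64≥17, build time 6≤7).
P4: not dominated (best capital cost).
P5: not dominated.
P6: not dominated (best daily riders).
P7: dominated by P4 (operating cost 2≤15, capital cost 80≤239, daily riders 64≥28, build time 6≤6).
P8: not dominated.
P9: not dominated.
P10: dominated by P4 (operating cost 2≤2, capital cost 80≤291, daily riders 64≥50, build time 6≤6).

P2, P4, P5, P6, P8, P9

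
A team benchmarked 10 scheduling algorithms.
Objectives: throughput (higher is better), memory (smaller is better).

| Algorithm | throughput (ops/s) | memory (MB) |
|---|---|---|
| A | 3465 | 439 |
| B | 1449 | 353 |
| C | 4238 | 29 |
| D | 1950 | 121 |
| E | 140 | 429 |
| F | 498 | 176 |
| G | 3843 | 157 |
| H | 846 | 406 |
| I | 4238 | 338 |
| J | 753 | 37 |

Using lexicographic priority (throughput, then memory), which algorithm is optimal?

C

First maximize throughput: best is 4238, kept {C, I}.
Then minimize memory: best is 29, kept {C}.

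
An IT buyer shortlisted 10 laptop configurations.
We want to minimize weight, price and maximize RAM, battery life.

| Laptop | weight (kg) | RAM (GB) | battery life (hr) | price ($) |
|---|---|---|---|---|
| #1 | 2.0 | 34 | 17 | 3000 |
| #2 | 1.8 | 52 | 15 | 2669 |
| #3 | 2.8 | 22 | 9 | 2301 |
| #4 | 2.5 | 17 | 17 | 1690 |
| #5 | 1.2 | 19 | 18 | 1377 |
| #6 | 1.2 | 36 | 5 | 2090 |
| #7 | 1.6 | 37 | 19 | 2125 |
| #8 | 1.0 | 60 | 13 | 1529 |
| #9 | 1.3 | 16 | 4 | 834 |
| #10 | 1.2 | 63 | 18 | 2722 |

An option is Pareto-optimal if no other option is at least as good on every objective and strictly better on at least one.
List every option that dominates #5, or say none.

none

#1: worse on weight (2.0 vs 1.2).
#2: worse on weight (1.8 vs 1.2).
#3: worse on weight (2.8 vs 1.2).
#4: worse on weight (2.5 vs 1.2).
#6: worse on battery life (5 vs 18).
#7: worse on weight (1.6 vs 1.2).
#8: worse on battery life (13 vs 18).
#9: worse on weight (1.3 vs 1.2).
#10: worse on price (2722 vs 1377).
No option dominates #5.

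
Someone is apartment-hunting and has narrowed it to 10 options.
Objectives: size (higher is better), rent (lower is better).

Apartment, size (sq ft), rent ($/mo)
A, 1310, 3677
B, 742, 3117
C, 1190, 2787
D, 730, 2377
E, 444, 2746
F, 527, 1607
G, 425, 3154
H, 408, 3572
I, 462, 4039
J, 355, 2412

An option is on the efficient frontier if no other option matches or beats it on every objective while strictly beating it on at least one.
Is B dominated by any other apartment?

Yes

C vs B: size 1190≥742, rent 2787≤3117 — C is at least as good on every objective and strictly better on at least one, so C dominates B.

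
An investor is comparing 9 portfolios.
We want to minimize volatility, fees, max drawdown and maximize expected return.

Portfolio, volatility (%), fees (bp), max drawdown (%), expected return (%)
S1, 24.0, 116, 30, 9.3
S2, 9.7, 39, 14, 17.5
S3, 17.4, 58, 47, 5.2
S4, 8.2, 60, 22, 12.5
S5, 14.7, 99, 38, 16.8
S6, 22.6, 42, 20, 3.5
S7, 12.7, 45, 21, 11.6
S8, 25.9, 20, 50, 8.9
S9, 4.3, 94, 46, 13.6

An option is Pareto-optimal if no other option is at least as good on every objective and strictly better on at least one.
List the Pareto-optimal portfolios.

S2, S4, S8, S9

S1: dominated by S2 (volatility 9.7≤24.0, fees 39≤116, max drawdown 14≤30, expected return 17.5≥9.3).
S2: not dominated (best max drawdown).
S3: dominated by S2 (volatility 9.7≤17.4, fees 39≤58, max drawdown 14≤47, expected return 17.5≥5.2).
S4: not dominated.
S5: dominated by S2 (volatility 9.7≤14.7, fees 39≤99, max drawdown 14≤38, expected return 17.5≥16.8).
S6: dominated by S2 (volatility 9.7≤22.6, fees 39≤42, max drawdown 14≤20, expected return 17.5≥3.5).
S7: dominated by S2 (volatility 9.7≤12.7, fees 39≤45, max drawdown 14≤21, expected return 17.5≥11.6).
S8: not dominated (best fees).
S9: not dominated (best volatility).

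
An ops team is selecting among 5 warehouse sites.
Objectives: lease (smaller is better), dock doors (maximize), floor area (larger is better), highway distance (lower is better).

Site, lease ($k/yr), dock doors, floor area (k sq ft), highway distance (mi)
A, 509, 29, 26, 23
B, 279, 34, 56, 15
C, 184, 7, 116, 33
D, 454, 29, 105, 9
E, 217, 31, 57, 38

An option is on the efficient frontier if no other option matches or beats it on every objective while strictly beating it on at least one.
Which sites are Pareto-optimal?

B, C, D, E

A: dominated by B (lease 279≤509, dock doors 34≥29, floor area 56≥26, highway distance 15≤23).
B: not dominated (best dock doors).
C: not dominated (best lease).
D: not dominated (best highway distance).
E: not dominated.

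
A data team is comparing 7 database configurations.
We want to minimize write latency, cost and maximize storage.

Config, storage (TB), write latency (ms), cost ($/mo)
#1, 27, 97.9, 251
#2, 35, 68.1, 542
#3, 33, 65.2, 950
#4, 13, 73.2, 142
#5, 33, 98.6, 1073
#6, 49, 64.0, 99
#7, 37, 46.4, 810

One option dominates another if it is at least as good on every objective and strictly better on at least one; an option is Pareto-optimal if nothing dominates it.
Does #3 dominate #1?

No

#3 vs #1: #3 is worse on cost (950 vs 251), so it does not dominate #1.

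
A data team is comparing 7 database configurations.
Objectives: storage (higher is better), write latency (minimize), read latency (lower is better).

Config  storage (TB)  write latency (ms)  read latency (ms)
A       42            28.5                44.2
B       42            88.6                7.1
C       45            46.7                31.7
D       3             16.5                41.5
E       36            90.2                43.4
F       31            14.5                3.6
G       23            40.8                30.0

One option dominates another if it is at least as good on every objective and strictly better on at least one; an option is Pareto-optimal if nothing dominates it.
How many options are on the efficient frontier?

4

A: not dominated.
B: not dominated.
C: not dominated (best storage).
D: dominated by F (storage 31≥3, write latency 14.5≤16.5, read latency 3.6≤41.5).
E: dominated by B (storage 42≥36, write latency 88.6≤90.2, read latency 7.1≤43.4).
F: not dominated (best write latency).
G: dominated by F (storage 31≥23, write latency 14.5≤40.8, read latency 3.6≤30.0).
Pareto-optimal: A, B, C, F → 4.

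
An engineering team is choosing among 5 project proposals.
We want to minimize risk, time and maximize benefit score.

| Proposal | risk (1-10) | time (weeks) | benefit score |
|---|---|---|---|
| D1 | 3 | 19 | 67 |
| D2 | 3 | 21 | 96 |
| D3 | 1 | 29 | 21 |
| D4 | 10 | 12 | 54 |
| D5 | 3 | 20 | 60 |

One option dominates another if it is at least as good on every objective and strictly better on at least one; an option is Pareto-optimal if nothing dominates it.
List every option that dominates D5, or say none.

D1: risk 3≤3, time 19≤20, benefit score 67≥60 — dominates D5.
Others (D2, D3, D4) are each worse than D5 on at least one objective.

D1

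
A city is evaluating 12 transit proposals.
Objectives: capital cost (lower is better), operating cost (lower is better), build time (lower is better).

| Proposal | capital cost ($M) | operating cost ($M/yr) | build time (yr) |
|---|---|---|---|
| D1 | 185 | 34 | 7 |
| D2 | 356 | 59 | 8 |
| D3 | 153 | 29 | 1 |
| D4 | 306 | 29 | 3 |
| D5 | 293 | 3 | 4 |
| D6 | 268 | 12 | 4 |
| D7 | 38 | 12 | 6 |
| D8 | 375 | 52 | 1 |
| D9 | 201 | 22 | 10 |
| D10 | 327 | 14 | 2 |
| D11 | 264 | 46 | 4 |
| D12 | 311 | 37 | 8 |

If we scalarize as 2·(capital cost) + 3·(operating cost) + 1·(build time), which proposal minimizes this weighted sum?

D7

D1: 2·185 + 3·34 + 1·7 = 479
D2: 2·356 + 3·59 + 1·8 = 897
D3: 2·153 + 3·29 + 1·1 = 394
D4: 2·306 + 3·29 + 1·3 = 702
D5: 2·293 + 3·3 + 1·4 = 599
D6: 2·268 + 3·12 + 1·4 = 576
D7: 2·38 + 3·12 + 1·6 = 118
D8: 2·375 + 3·52 + 1·1 = 907
D9: 2·201 + 3·22 + 1·10 = 478
D10: 2·327 + 3·14 + 1·2 = 698
D11: 2·264 + 3·46 + 1·4 = 670
D12: 2·311 + 3·37 + 1·8 = 741
Lowest: D7 at 118.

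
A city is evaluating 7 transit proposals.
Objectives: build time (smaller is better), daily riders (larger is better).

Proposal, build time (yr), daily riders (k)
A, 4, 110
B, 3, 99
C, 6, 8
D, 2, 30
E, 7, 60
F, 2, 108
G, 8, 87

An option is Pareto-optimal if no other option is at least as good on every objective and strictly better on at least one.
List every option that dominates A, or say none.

none

B: worse on daily riders (99 vs 110).
C: worse on build time (6 vs 4).
D: worse on daily riders (30 vs 110).
E: worse on build time (7 vs 4).
F: worse on daily riders (108 vs 110).
G: worse on build time (8 vs 4).
No option dominates A.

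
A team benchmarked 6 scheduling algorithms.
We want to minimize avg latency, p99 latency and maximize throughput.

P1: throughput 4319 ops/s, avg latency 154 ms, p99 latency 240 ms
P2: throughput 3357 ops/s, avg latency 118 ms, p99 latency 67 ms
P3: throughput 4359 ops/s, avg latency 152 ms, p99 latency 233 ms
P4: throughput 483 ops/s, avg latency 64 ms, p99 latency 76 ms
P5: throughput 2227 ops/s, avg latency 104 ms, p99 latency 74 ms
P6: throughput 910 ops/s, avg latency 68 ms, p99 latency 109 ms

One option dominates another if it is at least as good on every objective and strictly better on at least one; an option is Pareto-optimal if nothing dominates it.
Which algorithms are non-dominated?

P2, P3, P4, P5, P6

P1: dominated by P3 (throughput 4359≥4319, avg latency 152≤154, p99 latency 233≤240).
P2: not dominated (best p99 latency).
P3: not dominated (best throughput).
P4: not dominated (best avg latency).
P5: not dominated.
P6: not dominated.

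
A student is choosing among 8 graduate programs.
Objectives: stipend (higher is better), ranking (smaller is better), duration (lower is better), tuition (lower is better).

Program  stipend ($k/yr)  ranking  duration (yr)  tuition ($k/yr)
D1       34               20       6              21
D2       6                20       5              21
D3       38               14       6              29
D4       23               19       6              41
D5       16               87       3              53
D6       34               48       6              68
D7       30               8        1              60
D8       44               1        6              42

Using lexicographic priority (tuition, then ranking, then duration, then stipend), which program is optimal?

D2

First minimize tuition: best is 21, kept {D1, D2}.
Then minimize ranking: best is 20, kept {D1, D2}.
Then minimize duration: best is 5, kept {D2}.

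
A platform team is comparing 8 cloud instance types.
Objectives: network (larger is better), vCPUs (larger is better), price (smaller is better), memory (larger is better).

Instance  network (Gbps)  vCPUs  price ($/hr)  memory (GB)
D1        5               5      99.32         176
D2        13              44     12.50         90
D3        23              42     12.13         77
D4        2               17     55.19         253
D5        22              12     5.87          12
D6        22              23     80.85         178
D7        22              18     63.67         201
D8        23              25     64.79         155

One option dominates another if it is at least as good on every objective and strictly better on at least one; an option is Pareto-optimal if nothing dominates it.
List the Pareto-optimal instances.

D2, D3, D4, D5, D6, D7, D8

D1: dominated by D6 (network 22≥5, vCPUs 23≥5, price 80.85≤99.32, memory 178≥176).
D2: not dominated (best vCPUs).
D3: not dominated.
D4: not dominated (best memory).
D5: not dominated (best price).
D6: not dominated.
D7: not dominated.
D8: not dominated.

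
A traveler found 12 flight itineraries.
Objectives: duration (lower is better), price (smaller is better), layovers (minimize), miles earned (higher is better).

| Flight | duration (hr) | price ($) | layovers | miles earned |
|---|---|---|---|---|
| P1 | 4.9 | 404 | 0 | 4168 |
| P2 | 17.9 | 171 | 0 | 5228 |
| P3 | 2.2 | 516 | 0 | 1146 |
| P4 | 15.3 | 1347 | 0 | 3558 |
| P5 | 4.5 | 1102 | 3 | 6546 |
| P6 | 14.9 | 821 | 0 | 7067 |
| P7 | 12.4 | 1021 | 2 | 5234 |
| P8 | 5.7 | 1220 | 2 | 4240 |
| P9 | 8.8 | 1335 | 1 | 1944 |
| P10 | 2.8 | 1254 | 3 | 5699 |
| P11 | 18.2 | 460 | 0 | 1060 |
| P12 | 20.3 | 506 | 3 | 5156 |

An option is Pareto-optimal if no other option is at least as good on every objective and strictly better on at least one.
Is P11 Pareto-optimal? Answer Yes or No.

P1 vs P11: duration 4.9≤18.2, price 404≤460, layovers 0≤0, miles earned 4168≥1060 — P1 is at least as good on every objective and strictly better on at least one, so P1 dominates P11.

No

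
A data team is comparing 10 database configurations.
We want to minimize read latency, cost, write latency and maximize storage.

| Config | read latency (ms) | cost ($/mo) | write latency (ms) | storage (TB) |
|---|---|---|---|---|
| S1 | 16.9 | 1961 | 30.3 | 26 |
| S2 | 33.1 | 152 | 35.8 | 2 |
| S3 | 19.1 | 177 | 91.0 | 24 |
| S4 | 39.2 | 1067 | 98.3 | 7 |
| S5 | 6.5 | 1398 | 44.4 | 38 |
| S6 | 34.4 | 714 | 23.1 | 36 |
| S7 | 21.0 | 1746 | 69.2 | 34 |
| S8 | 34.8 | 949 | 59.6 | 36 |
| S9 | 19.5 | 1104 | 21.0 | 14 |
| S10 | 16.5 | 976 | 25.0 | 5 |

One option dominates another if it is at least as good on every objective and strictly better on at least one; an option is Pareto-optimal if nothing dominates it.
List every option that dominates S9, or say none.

S1: worse on cost (1961 vs 1104).
S2: worse on read latency (33.1 vs 19.5).
S3: worse on write latency (91.0 vs 21.0).
S4: worse on read latency (39.2 vs 19.5).
S5: worse on cost (1398 vs 1104).
S6: worse on read latency (34.4 vs 19.5).
S7: worse on read latency (21.0 vs 19.5).
S8: worse on read latency (34.8 vs 19.5).
S10: worse on write latency (25.0 vs 21.0).
No option dominates S9.

none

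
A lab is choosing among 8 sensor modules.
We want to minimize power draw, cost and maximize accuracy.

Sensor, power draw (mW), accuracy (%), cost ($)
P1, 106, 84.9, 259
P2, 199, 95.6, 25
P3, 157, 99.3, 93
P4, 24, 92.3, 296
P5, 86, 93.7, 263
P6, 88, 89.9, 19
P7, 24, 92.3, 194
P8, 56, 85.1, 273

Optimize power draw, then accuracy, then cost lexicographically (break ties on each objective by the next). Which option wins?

P7

First minimize power draw: best is 24, kept {P4, P7}.
Then maximize accuracy: best is 92.3, kept {P4, P7}.
Then minimize cost: best is 194, kept {P7}.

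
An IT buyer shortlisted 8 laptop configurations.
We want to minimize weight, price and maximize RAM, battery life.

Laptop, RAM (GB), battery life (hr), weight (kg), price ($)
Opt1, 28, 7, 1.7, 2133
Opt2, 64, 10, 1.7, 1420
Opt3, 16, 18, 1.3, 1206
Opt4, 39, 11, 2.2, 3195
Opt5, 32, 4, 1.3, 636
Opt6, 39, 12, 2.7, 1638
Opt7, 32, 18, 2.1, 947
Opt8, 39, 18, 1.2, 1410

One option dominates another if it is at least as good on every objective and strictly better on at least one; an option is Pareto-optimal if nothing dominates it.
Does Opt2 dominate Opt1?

Opt2 vs Opt1: RAM 64≥28, battery life 10≥7, weight 1.7≤1.7, price 1420≤2133 — Opt2 is at least as good on every objective with at least one strict improvement.

Yes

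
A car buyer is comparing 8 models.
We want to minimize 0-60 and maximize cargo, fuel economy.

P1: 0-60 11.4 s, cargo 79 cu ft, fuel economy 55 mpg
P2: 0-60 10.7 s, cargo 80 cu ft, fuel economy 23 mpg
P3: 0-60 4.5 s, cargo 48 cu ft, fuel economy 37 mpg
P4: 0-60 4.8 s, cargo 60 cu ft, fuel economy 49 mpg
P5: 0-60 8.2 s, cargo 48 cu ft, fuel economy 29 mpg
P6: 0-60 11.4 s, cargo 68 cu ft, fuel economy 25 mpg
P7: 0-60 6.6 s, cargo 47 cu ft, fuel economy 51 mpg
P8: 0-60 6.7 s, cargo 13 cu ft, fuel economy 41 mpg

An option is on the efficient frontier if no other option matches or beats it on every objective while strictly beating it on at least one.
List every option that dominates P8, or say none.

P4, P7

P4: 0-60 4.8≤6.7, cargo 60≥13, fuel economy 49≥41 — dominates P8.
P7: 0-60 6.6≤6.7, cargo 47≥13, fuel economy 51≥41 — dominates P8.
Others (P1, P2, P3, P5, P6) are each worse than P8 on at least one objective.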